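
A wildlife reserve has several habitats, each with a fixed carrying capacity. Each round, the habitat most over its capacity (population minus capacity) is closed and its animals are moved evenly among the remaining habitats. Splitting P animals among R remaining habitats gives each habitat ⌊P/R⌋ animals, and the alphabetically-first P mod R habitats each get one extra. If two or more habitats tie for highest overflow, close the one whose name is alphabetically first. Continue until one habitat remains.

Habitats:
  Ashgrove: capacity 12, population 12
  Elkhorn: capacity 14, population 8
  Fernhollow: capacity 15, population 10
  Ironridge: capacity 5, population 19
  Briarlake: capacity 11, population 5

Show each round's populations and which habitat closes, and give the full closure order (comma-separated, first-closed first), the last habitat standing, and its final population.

Round 1: Ashgrove=12 Briarlake=5 Elkhorn=8 Fernhollow=10 Ironridge=19 → close Ironridge (overflow 14)
  19÷4 = 4 each, +1 to first 3
Round 2: Ashgrove=17 Briarlake=10 Elkhorn=13 Fernhollow=14 → close Ashgrove (overflow 5)
  17÷3 = 5 each, +1 to first 2
Round 3: Briarlake=16 Elkhorn=19 Fernhollow=19 → close Briarlake (overflow 5)
  16÷2 = 8 each, +1 to first 0
Round 4: Elkhorn=27 Fernhollow=27 → close Elkhorn (overflow 13)
  27÷1 = 27 each, +1 to first 0

Closure order: Ironridge, Ashgrove, Briarlake, Elkhorn
Last habitat: Fernhollow with 54 animals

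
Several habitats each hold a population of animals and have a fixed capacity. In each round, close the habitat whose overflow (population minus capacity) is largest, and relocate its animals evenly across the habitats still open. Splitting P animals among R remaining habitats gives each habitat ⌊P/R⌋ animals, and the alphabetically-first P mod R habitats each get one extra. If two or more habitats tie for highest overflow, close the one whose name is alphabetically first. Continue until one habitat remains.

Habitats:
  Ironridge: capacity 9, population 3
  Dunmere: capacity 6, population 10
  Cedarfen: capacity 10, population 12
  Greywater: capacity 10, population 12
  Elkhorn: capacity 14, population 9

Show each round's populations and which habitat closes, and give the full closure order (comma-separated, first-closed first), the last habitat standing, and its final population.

Closure order: Dunmere, Cedarfen, Greywater, Elkhorn
Last habitat: Ironridge with 46 animals

Round 1: Cedarfen=12 Dunmere=10 Elkhorn=9 Greywater=12 Ironridge=3 → close Dunmere (overflow 4)
  10÷4 = 2 each, +1 to first 2
Round 2: Cedarfen=15 Elkhorn=12 Greywater=14 Ironridge=5 → close Cedarfen (overflow 5)
  15÷3 = 5 each, +1 to first 0
Round 3: Elkhorn=17 Greywater=19 Ironridge=10 → close Greywater (overflow 9)
  19÷2 = 9 each, +1 to first 1
Round 4: Elkhorn=27 Ironridge=19 → close Elkhorn (overflow 13)
  27÷1 = 27 each, +1 to first 0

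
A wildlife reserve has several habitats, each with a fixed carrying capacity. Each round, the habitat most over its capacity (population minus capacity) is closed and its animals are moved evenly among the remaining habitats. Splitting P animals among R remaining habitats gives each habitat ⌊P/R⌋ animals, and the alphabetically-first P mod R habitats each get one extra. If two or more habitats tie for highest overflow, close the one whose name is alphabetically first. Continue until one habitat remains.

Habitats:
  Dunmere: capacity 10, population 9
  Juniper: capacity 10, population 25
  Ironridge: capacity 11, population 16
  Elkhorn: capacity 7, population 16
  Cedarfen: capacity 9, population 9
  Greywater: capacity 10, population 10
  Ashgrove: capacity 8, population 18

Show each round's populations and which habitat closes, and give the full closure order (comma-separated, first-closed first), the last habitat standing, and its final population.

Closure order: Juniper, Ashgrove, Elkhorn, Ironridge, Cedarfen, Dunmere
Last habitat: Greywater with 103 animals

Round 1: Ashgrove=18 Cedarfen=9 Dunmere=9 Elkhorn=16 Greywater=10 Ironridge=16 Juniper=25 → close Juniper (overflow 15)
  25÷6 = 4 each, +1 to first 1
Round 2: Ashgrove=23 Cedarfen=13 Dunmere=13 Elkhorn=20 Greywater=14 Ironridge=20 → close Ashgrove (overflow 15)
  23÷5 = 4 each, +1 to first 3
Round 3: Cedarfen=18 Dunmere=18 Elkhorn=25 Greywater=18 Ironridge=24 → close Elkhorn (overflow 18)
  25÷4 = 6 each, +1 to first 1
Round 4: Cedarfen=25 Dunmere=24 Greywater=24 Ironridge=30 → close Ironridge (overflow 19)
  30÷3 = 10 each, +1 to first 0
Round 5: Cedarfen=35 Dunmere=34 Greywater=34 → close Cedarfen (overflow 26)
  35÷2 = 17 each, +1 to first 1
Round 6: Dunmere=52 Greywater=51 → close Dunmere (overflow 42)
  52÷1 = 52 each, +1 to first 0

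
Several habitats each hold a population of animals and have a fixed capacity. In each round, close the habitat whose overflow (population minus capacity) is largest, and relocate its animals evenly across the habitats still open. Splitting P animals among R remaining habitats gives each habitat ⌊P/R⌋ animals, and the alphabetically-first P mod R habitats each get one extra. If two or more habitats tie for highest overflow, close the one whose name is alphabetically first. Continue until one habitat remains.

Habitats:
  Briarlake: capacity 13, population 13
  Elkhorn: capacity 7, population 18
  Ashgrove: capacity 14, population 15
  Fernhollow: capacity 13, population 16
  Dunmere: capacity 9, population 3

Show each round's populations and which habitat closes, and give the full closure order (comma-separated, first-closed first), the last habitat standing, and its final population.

Round 1: Ashgrove=15 Briarlake=13 Dunmere=3 Elkhorn=18 Fernhollow=16 → close Elkhorn (overflow 11)
  18÷4 = 4 each, +1 to first 2
Round 2: Ashgrove=20 Briarlake=18 Dunmere=7 Fernhollow=20 → close Fernhollow (overflow 7)
  20÷3 = 6 each, +1 to first 2
Round 3: Ashgrove=27 Briarlake=25 Dunmere=13 → close Ashgrove (overflow 13)
  27÷2 = 13 each, +1 to first 1
Round 4: Briarlake=39 Dunmere=26 → close Briarlake (overflow 26)
  39÷1 = 39 each, +1 to first 0

Closure order: Elkhorn, Fernhollow, Ashgrove, Briarlake
Last habitat: Dunmere with 65 animals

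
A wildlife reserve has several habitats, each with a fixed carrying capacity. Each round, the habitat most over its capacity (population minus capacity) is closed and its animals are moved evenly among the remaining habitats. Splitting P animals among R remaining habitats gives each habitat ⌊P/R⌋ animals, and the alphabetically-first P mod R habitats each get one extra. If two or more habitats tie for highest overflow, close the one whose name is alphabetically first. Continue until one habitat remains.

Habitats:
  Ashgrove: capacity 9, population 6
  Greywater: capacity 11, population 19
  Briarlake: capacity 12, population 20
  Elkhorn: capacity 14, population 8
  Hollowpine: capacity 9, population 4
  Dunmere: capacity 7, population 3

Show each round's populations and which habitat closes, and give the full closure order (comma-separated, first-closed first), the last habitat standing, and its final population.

Round 1: Ashgrove=6 Briarlake=20 Dunmere=3 Elkhorn=8 Greywater=19 Hollowpine=4 → close Briarlake (overflow 8)
  20÷5 = 4 each, +1 to first 0
Round 2: Ashgrove=10 Dunmere=7 Elkhorn=12 Greywater=23 Hollowpine=8 → close Greywater (overflow 12)
  23÷4 = 5 each, +1 to first 3
Round 3: Ashgrove=16 Dunmere=13 Elkhorn=18 Hollowpine=13 → close Ashgrove (overflow 7)
  16÷3 = 5 each, +1 to first 1
Round 4: Dunmere=19 Elkhorn=23 Hollowpine=18 → close Dunmere (overflow 12)
  19÷2 = 9 each, +1 to first 1
Round 5: Elkhorn=33 Hollowpine=27 → close Elkhorn (overflow 19)
  33÷1 = 33 each, +1 to first 0

Closure order: Briarlake, Greywater, Ashgrove, Dunmere, Elkhorn
Last habitat: Hollowpine with 60 animals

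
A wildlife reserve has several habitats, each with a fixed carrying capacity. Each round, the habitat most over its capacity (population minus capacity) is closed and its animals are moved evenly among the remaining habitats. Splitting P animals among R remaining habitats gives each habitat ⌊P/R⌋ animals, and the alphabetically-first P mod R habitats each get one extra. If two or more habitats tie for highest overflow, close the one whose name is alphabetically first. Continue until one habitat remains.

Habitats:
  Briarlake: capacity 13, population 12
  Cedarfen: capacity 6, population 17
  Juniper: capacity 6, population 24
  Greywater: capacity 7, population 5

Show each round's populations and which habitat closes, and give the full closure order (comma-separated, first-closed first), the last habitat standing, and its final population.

Closure order: Juniper, Cedarfen, Briarlake
Last habitat: Greywater with 58 animals

Round 1: Briarlake=12 Cedarfen=17 Greywater=5 Juniper=24 → close Juniper (overflow 18)
  24÷3 = 8 each, +1 to first 0
Round 2: Briarlake=20 Cedarfen=25 Greywater=13 → close Cedarfen (overflow 19)
  25÷2 = 12 each, +1 to first 1
Round 3: Briarlake=33 Greywater=25 → close Briarlake (overflow 20)
  33÷1 = 33 each, +1 to first 0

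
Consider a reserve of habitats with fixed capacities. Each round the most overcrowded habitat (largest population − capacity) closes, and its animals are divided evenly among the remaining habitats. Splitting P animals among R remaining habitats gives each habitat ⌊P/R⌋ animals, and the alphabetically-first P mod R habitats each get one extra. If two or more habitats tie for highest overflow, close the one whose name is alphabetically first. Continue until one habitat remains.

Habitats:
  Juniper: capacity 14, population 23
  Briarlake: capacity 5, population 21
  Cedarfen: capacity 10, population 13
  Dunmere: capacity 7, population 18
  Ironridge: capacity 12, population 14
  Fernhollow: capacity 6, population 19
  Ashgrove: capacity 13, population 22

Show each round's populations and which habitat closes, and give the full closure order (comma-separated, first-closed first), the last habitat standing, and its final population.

Closure order: Briarlake, Fernhollow, Dunmere, Ashgrove, Juniper, Cedarfen
Last habitat: Ironridge with 130 animals

Round 1: Ashgrove=22 Briarlake=21 Cedarfen=13 Dunmere=18 Fernhollow=19 Ironridge=14 Juniper=23 → close Briarlake (overflow 16)
  21÷6 = 3 each, +1 to first 3
Round 2: Ashgrove=26 Cedarfen=17 Dunmere=22 Fernhollow=22 Ironridge=17 Juniper=26 → close Fernhollow (overflow 16)
  22÷5 = 4 each, +1 to first 2
Round 3: Ashgrove=31 Cedarfen=22 Dunmere=26 Ironridge=21 Juniper=30 → close Dunmere (overflow 19)
  26÷4 = 6 each, +1 to first 2
Round 4: Ashgrove=38 Cedarfen=29 Ironridge=27 Juniper=36 → close Ashgrove (overflow 25)
  38÷3 = 12 each, +1 to first 2
Round 5: Cedarfen=42 Ironridge=40 Juniper=48 → close Juniper (overflow 34)
  48÷2 = 24 each, +1 to first 0
Round 6: Cedarfen=66 Ironridge=64 → close Cedarfen (overflow 56)
  66÷1 = 66 each, +1 to first 0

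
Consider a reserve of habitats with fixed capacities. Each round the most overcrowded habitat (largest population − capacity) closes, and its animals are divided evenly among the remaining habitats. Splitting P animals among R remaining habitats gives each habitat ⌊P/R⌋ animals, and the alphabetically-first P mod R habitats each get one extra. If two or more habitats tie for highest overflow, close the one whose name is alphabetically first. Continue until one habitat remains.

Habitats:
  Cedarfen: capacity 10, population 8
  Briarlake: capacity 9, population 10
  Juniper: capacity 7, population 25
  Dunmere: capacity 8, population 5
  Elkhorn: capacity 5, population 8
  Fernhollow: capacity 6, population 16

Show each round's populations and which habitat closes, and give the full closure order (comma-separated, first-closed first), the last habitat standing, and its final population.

Round 1: Briarlake=10 Cedarfen=8 Dunmere=5 Elkhorn=8 Fernhollow=16 Juniper=25 → close Juniper (overflow 18)
  25÷5 = 5 each, +1 to first 0
Round 2: Briarlake=15 Cedarfen=13 Dunmere=10 Elkhorn=13 Fernhollow=21 → close Fernhollow (overflow 15)
  21÷4 = 5 each, +1 to first 1
Round 3: Briarlake=21 Cedarfen=18 Dunmere=15 Elkhorn=18 → close Elkhorn (overflow 13)
  18÷3 = 6 each, +1 to first 0
Round 4: Briarlake=27 Cedarfen=24 Dunmere=21 → close Briarlake (overflow 18)
  27÷2 = 13 each, +1 to first 1
Round 5: Cedarfen=38 Dunmere=34 → close Cedarfen (overflow 28)
  38÷1 = 38 each, +1 to first 0

Closure order: Juniper, Fernhollow, Elkhorn, Briarlake, Cedarfen
Last habitat: Dunmere with 72 animals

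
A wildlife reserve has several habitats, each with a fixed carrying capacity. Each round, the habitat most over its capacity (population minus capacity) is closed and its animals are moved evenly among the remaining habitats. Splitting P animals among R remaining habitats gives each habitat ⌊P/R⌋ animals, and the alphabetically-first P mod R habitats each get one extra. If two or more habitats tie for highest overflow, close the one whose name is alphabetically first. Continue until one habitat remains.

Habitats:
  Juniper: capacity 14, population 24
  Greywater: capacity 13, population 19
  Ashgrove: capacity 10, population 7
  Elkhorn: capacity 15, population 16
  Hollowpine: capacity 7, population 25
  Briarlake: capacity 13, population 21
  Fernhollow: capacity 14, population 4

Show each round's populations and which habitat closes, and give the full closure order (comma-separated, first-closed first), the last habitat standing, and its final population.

Round 1: Ashgrove=7 Briarlake=21 Elkhorn=16 Fernhollow=4 Greywater=19 Hollowpine=25 Juniper=24 → close Hollowpine (overflow 18)
  25÷6 = 4 each, +1 to first 1
Round 2: Ashgrove=12 Briarlake=25 Elkhorn=20 Fernhollow=8 Greywater=23 Juniper=28 → close Juniper (overflow 14)
  28÷5 = 5 each, +1 to first 3
Round 3: Ashgrove=18 Briarlake=31 Elkhorn=26 Fernhollow=13 Greywater=28 → close Briarlake (overflow 18)
  31÷4 = 7 each, +1 to first 3
Round 4: Ashgrove=26 Elkhorn=34 Fernhollow=21 Greywater=35 → close Greywater (overflow 22)
  35÷3 = 11 each, +1 to first 2
Round 5: Ashgrove=38 Elkhorn=46 Fernhollow=32 → close Elkhorn (overflow 31)
  46÷2 = 23 each, +1 to first 0
Round 6: Ashgrove=61 Fernhollow=55 → close Ashgrove (overflow 51)
  61÷1 = 61 each, +1 to first 0

Closure order: Hollowpine, Juniper, Briarlake, Greywater, Elkhorn, Ashgrove
Last habitat: Fernhollow with 116 animals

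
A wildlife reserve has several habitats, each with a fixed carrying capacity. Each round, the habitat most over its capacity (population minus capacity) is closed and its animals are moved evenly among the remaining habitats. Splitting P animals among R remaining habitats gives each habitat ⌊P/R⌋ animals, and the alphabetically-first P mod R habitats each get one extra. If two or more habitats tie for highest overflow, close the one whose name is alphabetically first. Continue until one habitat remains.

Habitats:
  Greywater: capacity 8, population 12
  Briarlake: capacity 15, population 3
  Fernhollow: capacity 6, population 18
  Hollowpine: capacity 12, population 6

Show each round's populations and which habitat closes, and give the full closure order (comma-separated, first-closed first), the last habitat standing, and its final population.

Round 1: Briarlake=3 Fernhollow=18 Greywater=12 Hollowpine=6 → close Fernhollow (overflow 12)
  18÷3 = 6 each, +1 to first 0
Round 2: Briarlake=9 Greywater=18 Hollowpine=12 → close Greywater (overflow 10)
  18÷2 = 9 each, +1 to first 0
Round 3: Briarlake=18 Hollowpine=21 → close Hollowpine (overflow 9)
  21÷1 = 21 each, +1 to first 0

Closure order: Fernhollow, Greywater, Hollowpine
Last habitat: Briarlake with 39 animals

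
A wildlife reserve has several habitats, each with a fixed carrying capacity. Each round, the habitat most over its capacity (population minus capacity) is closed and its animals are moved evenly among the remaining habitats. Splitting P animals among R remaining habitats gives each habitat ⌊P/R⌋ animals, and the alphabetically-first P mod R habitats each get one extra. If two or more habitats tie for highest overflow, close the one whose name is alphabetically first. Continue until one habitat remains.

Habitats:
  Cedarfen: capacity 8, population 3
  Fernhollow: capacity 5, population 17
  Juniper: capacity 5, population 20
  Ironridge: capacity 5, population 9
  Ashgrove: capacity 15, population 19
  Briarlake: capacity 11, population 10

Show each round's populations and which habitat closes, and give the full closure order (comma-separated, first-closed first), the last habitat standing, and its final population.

Closure order: Juniper, Fernhollow, Ashgrove, Ironridge, Briarlake
Last habitat: Cedarfen with 78 animals

Round 1: Ashgrove=19 Briarlake=10 Cedarfen=3 Fernhollow=17 Ironridge=9 Juniper=20 → close Juniper (overflow 15)
  20÷5 = 4 each, +1 to first 0
Round 2: Ashgrove=23 Briarlake=14 Cedarfen=7 Fernhollow=21 Ironridge=13 → close Fernhollow (overflow 16)
  21÷4 = 5 each, +1 to first 1
Round 3: Ashgrove=29 Briarlake=19 Cedarfen=12 Ironridge=18 → close Ashgrove (overflow 14)
  29÷3 = 9 each, +1 to first 2
Round 4: Briarlake=29 Cedarfen=22 Ironridge=27 → close Ironridge (overflow 22)
  27÷2 = 13 each, +1 to first 1
Round 5: Briarlake=43 Cedarfen=35 → close Briarlake (overflow 32)
  43÷1 = 43 each, +1 to first 0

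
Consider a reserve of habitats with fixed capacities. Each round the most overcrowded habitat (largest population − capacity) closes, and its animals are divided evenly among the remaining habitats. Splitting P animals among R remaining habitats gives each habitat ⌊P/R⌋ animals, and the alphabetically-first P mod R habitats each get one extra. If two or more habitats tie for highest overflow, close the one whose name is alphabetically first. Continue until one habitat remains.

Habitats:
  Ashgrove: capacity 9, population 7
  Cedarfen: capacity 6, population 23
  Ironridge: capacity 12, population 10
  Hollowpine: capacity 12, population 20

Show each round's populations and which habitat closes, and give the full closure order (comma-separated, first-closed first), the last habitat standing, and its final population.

Round 1: Ashgrove=7 Cedarfen=23 Hollowpine=20 Ironridge=10 → close Cedarfen (overflow 17)
  23÷3 = 7 each, +1 to first 2
Round 2: Ashgrove=15 Hollowpine=28 Ironridge=17 → close Hollowpine (overflow 16)
  28÷2 = 14 each, +1 to first 0
Round 3: Ashgrove=29 Ironridge=31 → close Ashgrove (overflow 20)
  29÷1 = 29 each, +1 to first 0

Closure order: Cedarfen, Hollowpine, Ashgrove
Last habitat: Ironridge with 60 animals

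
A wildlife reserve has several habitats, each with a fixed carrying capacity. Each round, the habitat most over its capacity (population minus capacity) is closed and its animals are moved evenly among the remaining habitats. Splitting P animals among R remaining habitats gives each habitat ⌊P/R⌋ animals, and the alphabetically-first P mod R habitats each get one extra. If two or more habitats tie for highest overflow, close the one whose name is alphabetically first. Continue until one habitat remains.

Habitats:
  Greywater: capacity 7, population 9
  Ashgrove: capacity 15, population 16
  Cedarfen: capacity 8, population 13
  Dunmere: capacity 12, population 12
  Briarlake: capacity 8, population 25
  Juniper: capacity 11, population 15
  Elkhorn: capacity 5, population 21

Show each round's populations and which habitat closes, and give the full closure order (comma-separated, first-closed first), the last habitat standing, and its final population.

Closure order: Briarlake, Elkhorn, Cedarfen, Juniper, Ashgrove, Dunmere
Last habitat: Greywater with 111 animals

Round 1: Ashgrove=16 Briarlake=25 Cedarfen=13 Dunmere=12 Elkhorn=21 Greywater=9 Juniper=15 → close Briarlake (overflow 17)
  25÷6 = 4 each, +1 to first 1
Round 2: Ashgrove=21 Cedarfen=17 Dunmere=16 Elkhorn=25 Greywater=13 Juniper=19 → close Elkhorn (overflow 20)
  25÷5 = 5 each, +1 to first 0
Round 3: Ashgrove=26 Cedarfen=22 Dunmere=21 Greywater=18 Juniper=24 → close Cedarfen (overflow 14)
  22÷4 = 5 each, +1 to first 2
Round 4: Ashgrove=32 Dunmere=27 Greywater=23 Juniper=29 → close Juniper (overflow 18)
  29÷3 = 9 each, +1 to first 2
Round 5: Ashgrove=42 Dunmere=37 Greywater=32 → close Ashgrove (overflow 27)
  42÷2 = 21 each, +1 to first 0
Round 6: Dunmere=58 Greywater=53 → close Dunmere (overflow 46)
  58÷1 = 58 each, +1 to first 0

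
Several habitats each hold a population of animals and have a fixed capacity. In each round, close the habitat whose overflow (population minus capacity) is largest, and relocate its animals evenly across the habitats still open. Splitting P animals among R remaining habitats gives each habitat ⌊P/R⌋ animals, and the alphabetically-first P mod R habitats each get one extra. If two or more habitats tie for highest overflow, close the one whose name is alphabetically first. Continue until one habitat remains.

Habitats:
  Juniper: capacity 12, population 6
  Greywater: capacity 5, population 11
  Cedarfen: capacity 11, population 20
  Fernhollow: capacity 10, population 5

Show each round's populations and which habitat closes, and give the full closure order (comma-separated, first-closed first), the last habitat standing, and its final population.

Closure order: Cedarfen, Greywater, Fernhollow
Last habitat: Juniper with 42 animals

Round 1: Cedarfen=20 Fernhollow=5 Greywater=11 Juniper=6 → close Cedarfen (overflow 9)
  20÷3 = 6 each, +1 to first 2
Round 2: Fernhollow=12 Greywater=18 Juniper=12 → close Greywater (overflow 13)
  18÷2 = 9 each, +1 to first 0
Round 3: Fernhollow=21 Juniper=21 → close Fernhollow (overflow 11)
  21÷1 = 21 each, +1 to first 0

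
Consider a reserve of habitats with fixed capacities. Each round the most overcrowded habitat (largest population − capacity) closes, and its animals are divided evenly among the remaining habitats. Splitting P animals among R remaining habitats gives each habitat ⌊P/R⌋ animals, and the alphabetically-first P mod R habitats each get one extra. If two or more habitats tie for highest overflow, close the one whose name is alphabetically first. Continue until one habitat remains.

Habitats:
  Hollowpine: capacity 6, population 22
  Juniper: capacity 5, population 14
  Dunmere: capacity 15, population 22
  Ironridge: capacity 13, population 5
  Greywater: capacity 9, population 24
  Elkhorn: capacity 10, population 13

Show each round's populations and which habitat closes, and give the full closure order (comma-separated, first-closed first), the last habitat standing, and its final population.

Closure order: Hollowpine, Greywater, Juniper, Dunmere, Elkhorn
Last habitat: Ironridge with 100 animals

Round 1: Dunmere=22 Elkhorn=13 Greywater=24 Hollowpine=22 Ironridge=5 Juniper=14 → close Hollowpine (overflow 16)
  22÷5 = 4 each, +1 to first 2
Round 2: Dunmere=27 Elkhorn=18 Greywater=28 Ironridge=9 Juniper=18 → close Greywater (overflow 19)
  28÷4 = 7 each, +1 to first 0
Round 3: Dunmere=34 Elkhorn=25 Ironridge=16 Juniper=25 → close Juniper (overflow 20)
  25÷3 = 8 each, +1 to first 1
Round 4: Dunmere=43 Elkhorn=33 Ironridge=24 → close Dunmere (overflow 28)
  43÷2 = 21 each, +1 to first 1
Round 5: Elkhorn=55 Ironridge=45 → close Elkhorn (overflow 45)
  55÷1 = 55 each, +1 to first 0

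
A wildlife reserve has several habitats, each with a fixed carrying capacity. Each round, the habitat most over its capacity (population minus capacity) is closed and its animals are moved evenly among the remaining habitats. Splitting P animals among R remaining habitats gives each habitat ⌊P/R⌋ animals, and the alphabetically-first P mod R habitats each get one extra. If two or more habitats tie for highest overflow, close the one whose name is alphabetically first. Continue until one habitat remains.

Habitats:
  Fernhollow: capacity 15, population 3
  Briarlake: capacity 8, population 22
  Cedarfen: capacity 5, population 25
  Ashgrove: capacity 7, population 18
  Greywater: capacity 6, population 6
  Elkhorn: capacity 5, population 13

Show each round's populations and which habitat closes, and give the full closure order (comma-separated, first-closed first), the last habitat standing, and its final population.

Closure order: Cedarfen, Briarlake, Ashgrove, Elkhorn, Greywater
Last habitat: Fernhollow with 87 animals

Round 1: Ashgrove=18 Briarlake=22 Cedarfen=25 Elkhorn=13 Fernhollow=3 Greywater=6 → close Cedarfen (overflow 20)
  25÷5 = 5 each, +1 to first 0
Round 2: Ashgrove=23 Briarlake=27 Elkhorn=18 Fernhollow=8 Greywater=11 → close Briarlake (overflow 19)
  27÷4 = 6 each, +1 to first 3
Round 3: Ashgrove=30 Elkhorn=25 Fernhollow=15 Greywater=17 → close Ashgrove (overflow 23)
  30÷3 = 10 each, +1 to first 0
Round 4: Elkhorn=35 Fernhollow=25 Greywater=27 → close Elkhorn (overflow 30)
  35÷2 = 17 each, +1 to first 1
Round 5: Fernhollow=43 Greywater=44 → close Greywater (overflow 38)
  44÷1 = 44 each, +1 to first 0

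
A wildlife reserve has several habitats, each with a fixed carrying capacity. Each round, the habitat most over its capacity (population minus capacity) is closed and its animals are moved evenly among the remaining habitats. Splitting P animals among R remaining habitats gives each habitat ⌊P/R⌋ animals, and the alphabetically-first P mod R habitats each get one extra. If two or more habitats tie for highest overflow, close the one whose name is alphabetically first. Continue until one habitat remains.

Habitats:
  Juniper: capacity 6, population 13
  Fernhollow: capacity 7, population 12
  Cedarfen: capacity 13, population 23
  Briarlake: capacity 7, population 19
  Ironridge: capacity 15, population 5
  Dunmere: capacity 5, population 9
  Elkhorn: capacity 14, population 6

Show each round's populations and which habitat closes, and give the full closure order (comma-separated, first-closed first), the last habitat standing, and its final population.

Closure order: Briarlake, Cedarfen, Juniper, Dunmere, Fernhollow, Elkhorn
Last habitat: Ironridge with 87 animals

Round 1: Briarlake=19 Cedarfen=23 Dunmere=9 Elkhorn=6 Fernhollow=12 Ironridge=5 Juniper=13 → close Briarlake (overflow 12)
  19÷6 = 3 each, +1 to first 1
Round 2: Cedarfen=27 Dunmere=12 Elkhorn=9 Fernhollow=15 Ironridge=8 Juniper=16 → close Cedarfen (overflow 14)
  27÷5 = 5 each, +1 to first 2
Round 3: Dunmere=18 Elkhorn=15 Fernhollow=20 Ironridge=13 Juniper=21 → close Juniper (overflow 15)
  21÷4 = 5 each, +1 to first 1
Round 4: Dunmere=24 Elkhorn=20 Fernhollow=25 Ironridge=18 → close Dunmere (overflow 19)
  24÷3 = 8 each, +1 to first 0
Round 5: Elkhorn=28 Fernhollow=33 Ironridge=26 → close Fernhollow (overflow 26)
  33÷2 = 16 each, +1 to first 1
Round 6: Elkhorn=45 Ironridge=42 → close Elkhorn (overflow 31)
  45÷1 = 45 each, +1 to first 0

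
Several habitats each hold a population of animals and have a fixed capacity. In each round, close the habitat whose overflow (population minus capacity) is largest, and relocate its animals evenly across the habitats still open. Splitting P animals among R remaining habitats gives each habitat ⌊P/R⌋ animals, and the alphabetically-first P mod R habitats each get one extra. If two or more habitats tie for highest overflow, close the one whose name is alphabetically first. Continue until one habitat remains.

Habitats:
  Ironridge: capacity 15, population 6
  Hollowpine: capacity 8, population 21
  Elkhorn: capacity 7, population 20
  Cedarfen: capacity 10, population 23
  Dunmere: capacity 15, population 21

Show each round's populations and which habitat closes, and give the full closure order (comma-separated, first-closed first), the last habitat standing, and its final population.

Round 1: Cedarfen=23 Dunmere=21 Elkhorn=20 Hollowpine=21 Ironridge=6 → close Cedarfen (overflow 13)
  23÷4 = 5 each, +1 to first 3
Round 2: Dunmere=27 Elkhorn=26 Hollowpine=27 Ironridge=11 → close Elkhorn (overflow 19)
  26÷3 = 8 each, +1 to first 2
Round 3: Dunmere=36 Hollowpine=36 Ironridge=19 → close Hollowpine (overflow 28)
  36÷2 = 18 each, +1 to first 0
Round 4: Dunmere=54 Ironridge=37 → close Dunmere (overflow 39)
  54÷1 = 54 each, +1 to first 0

Closure order: Cedarfen, Elkhorn, Hollowpine, Dunmere
Last habitat: Ironridge with 91 animals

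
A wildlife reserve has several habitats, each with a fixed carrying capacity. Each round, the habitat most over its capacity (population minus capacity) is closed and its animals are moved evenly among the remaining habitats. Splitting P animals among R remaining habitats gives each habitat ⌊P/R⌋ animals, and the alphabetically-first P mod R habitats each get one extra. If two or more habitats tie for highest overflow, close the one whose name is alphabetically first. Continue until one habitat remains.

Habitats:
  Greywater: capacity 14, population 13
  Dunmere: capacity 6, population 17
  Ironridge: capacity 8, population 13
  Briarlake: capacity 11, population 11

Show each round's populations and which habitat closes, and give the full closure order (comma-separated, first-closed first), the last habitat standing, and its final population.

Round 1: Briarlake=11 Dunmere=17 Greywater=13 Ironridge=13 → close Dunmere (overflow 11)
  17÷3 = 5 each, +1 to first 2
Round 2: Briarlake=17 Greywater=19 Ironridge=18 → close Ironridge (overflow 10)
  18÷2 = 9 each, +1 to first 0
Round 3: Briarlake=26 Greywater=28 → close Briarlake (overflow 15)
  26÷1 = 26 each, +1 to first 0

Closure order: Dunmere, Ironridge, Briarlake
Last habitat: Greywater with 54 animals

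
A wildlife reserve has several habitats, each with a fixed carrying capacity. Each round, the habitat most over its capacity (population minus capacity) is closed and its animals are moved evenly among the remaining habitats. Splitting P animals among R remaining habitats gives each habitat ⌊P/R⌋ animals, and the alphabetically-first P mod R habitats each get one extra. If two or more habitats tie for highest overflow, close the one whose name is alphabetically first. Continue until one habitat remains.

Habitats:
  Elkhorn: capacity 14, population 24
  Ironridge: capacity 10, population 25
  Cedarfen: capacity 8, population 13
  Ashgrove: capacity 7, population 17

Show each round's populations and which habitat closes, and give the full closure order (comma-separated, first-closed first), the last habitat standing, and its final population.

Round 1: Ashgrove=17 Cedarfen=13 Elkhorn=24 Ironridge=25 → close Ironridge (overflow 15)
  25÷3 = 8 each, +1 to first 1
Round 2: Ashgrove=26 Cedarfen=21 Elkhorn=32 → close Ashgrove (overflow 19)
  26÷2 = 13 each, +1 to first 0
Round 3: Cedarfen=34 Elkhorn=45 → close Elkhorn (overflow 31)
  45÷1 = 45 each, +1 to first 0

Closure order: Ironridge, Ashgrove, Elkhorn
Last habitat: Cedarfen with 79 animals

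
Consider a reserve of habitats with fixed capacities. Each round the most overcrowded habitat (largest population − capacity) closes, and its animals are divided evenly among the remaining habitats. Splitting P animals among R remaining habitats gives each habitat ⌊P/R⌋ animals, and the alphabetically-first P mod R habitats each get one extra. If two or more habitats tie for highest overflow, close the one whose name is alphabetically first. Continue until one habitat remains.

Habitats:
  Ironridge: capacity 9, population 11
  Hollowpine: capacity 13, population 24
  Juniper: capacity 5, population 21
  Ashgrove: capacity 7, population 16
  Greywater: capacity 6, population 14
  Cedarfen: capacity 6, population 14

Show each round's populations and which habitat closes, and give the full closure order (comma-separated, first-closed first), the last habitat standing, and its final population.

Closure order: Juniper, Hollowpine, Ashgrove, Cedarfen, Greywater
Last habitat: Ironridge with 100 animals

Round 1: Ashgrove=16 Cedarfen=14 Greywater=14 Hollowpine=24 Ironridge=11 Juniper=21 → close Juniper (overflow 16)
  21÷5 = 4 each, +1 to first 1
Round 2: Ashgrove=21 Cedarfen=18 Greywater=18 Hollowpine=28 Ironridge=15 → close Hollowpine (overflow 15)
  28÷4 = 7 each, +1 to first 0
Round 3: Ashgrove=28 Cedarfen=25 Greywater=25 Ironridge=22 → close Ashgrove (overflow 21)
  28÷3 = 9 each, +1 to first 1
Round 4: Cedarfen=35 Greywater=34 Ironridge=31 → close Cedarfen (overflow 29)
  35÷2 = 17 each, +1 to first 1
Round 5: Greywater=52 Ironridge=48 → close Greywater (overflow 46)
  52÷1 = 52 each, +1 to first 0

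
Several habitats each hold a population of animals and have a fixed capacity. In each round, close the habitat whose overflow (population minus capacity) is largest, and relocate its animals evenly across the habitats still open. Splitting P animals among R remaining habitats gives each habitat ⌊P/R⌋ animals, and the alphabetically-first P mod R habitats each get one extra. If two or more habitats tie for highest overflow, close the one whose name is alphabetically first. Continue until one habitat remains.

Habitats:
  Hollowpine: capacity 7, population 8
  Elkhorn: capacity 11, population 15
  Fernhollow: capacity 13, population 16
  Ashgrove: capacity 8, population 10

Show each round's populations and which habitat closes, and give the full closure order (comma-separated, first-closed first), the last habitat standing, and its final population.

Round 1: Ashgrove=10 Elkhorn=15 Fernhollow=16 Hollowpine=8 → close Elkhorn (overflow 4)
  15÷3 = 5 each, +1 to first 0
Round 2: Ashgrove=15 Fernhollow=21 Hollowpine=13 → close Fernhollow (overflow 8)
  21÷2 = 10 each, +1 to first 1
Round 3: Ashgrove=26 Hollowpine=23 → close Ashgrove (overflow 18)
  26÷1 = 26 each, +1 to first 0

Closure order: Elkhorn, Fernhollow, Ashgrove
Last habitat: Hollowpine with 49 animals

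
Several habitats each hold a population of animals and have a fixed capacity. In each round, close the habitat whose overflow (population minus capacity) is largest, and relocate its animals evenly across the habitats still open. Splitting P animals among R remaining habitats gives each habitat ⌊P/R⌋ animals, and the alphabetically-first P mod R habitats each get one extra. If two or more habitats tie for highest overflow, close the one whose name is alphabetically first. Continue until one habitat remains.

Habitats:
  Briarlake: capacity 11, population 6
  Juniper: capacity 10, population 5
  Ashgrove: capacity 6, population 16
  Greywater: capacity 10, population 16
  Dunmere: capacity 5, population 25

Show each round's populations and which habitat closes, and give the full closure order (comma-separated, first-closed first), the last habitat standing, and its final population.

Round 1: Ashgrove=16 Briarlake=6 Dunmere=25 Greywater=16 Juniper=5 → close Dunmere (overflow 20)
  25÷4 = 6 each, +1 to first 1
Round 2: Ashgrove=23 Briarlake=12 Greywater=22 Juniper=11 → close Ashgrove (overflow 17)
  23÷3 = 7 each, +1 to first 2
Round 3: Briarlake=20 Greywater=30 Juniper=18 → close Greywater (overflow 20)
  30÷2 = 15 each, +1 to first 0
Round 4: Briarlake=35 Juniper=33 → close Briarlake (overflow 24)
  35÷1 = 35 each, +1 to first 0

Closure order: Dunmere, Ashgrove, Greywater, Briarlake
Last habitat: Juniper with 68 animals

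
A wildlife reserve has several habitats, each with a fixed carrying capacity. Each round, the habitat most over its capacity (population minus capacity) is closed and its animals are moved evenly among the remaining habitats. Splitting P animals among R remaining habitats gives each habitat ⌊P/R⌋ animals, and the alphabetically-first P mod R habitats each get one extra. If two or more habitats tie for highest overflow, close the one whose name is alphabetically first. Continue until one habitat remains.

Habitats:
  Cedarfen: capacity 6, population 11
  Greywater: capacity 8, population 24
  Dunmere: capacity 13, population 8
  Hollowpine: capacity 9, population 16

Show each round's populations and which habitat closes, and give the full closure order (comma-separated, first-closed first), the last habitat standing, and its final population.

Closure order: Greywater, Hollowpine, Cedarfen
Last habitat: Dunmere with 59 animals

Round 1: Cedarfen=11 Dunmere=8 Greywater=24 Hollowpine=16 → close Greywater (overflow 16)
  24÷3 = 8 each, +1 to first 0
Round 2: Cedarfen=19 Dunmere=16 Hollowpine=24 → close Hollowpine (overflow 15)
  24÷2 = 12 each, +1 to first 0
Round 3: Cedarfen=31 Dunmere=28 → close Cedarfen (overflow 25)
  31÷1 = 31 each, +1 to first 0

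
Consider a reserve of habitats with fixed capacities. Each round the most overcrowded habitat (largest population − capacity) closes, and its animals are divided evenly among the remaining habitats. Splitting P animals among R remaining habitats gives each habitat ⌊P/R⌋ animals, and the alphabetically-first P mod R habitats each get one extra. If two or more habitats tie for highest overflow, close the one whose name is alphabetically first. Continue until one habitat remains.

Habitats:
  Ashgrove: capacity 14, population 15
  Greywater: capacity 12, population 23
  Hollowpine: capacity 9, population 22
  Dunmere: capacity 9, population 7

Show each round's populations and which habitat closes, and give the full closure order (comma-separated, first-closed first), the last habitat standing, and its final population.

Round 1: Ashgrove=15 Dunmere=7 Greywater=23 Hollowpine=22 → close Hollowpine (overflow 13)
  22÷3 = 7 each, +1 to first 1
Round 2: Ashgrove=23 Dunmere=14 Greywater=30 → close Greywater (overflow 18)
  30÷2 = 15 each, +1 to first 0
Round 3: Ashgrove=38 Dunmere=29 → close Ashgrove (overflow 24)
  38÷1 = 38 each, +1 to first 0

Closure order: Hollowpine, Greywater, Ashgrove
Last habitat: Dunmere with 67 animals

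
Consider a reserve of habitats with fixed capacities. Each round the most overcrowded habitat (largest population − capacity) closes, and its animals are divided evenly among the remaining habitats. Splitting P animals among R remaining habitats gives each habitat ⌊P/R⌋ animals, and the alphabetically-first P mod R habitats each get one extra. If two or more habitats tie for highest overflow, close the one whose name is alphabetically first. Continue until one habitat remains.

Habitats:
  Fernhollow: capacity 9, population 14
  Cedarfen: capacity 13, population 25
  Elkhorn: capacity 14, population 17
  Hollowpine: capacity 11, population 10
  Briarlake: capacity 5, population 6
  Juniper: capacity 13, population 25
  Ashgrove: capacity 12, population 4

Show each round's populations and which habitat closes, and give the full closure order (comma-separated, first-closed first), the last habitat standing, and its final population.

Round 1: Ashgrove=4 Briarlake=6 Cedarfen=25 Elkhorn=17 Fernhollow=14 Hollowpine=10 Juniper=25 → close Cedarfen (overflow 12)
  25÷6 = 4 each, +1 to first 1
Round 2: Ashgrove=9 Briarlake=10 Elkhorn=21 Fernhollow=18 Hollowpine=14 Juniper=29 → close Juniper (overflow 16)
  29÷5 = 5 each, +1 to first 4
Round 3: Ashgrove=15 Briarlake=16 Elkhorn=27 Fernhollow=24 Hollowpine=19 → close Fernhollow (overflow 15)
  24÷4 = 6 each, +1 to first 0
Round 4: Ashgrove=21 Briarlake=22 Elkhorn=33 Hollowpine=25 → close Elkhorn (overflow 19)
  33÷3 = 11 each, +1 to first 0
Round 5: Ashgrove=32 Briarlake=33 Hollowpine=36 → close Briarlake (overflow 28)
  33÷2 = 16 each, +1 to first 1
Round 6: Ashgrove=49 Hollowpine=52 → close Hollowpine (overflow 41)
  52÷1 = 52 each, +1 to first 0

Closure order: Cedarfen, Juniper, Fernhollow, Elkhorn, Briarlake, Hollowpine
Last habitat: Ashgrove with 101 animals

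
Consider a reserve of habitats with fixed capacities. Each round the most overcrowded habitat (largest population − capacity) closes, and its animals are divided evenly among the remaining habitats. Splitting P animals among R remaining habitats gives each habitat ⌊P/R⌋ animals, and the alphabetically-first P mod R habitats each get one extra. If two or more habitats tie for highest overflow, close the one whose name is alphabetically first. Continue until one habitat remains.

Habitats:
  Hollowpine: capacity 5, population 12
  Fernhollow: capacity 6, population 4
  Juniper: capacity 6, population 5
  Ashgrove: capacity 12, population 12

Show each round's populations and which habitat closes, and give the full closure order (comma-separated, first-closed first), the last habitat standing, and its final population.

Round 1: Ashgrove=12 Fernhollow=4 Hollowpine=12 Juniper=5 → close Hollowpine (overflow 7)
  12÷3 = 4 each, +1 to first 0
Round 2: Ashgrove=16 Fernhollow=8 Juniper=9 → close Ashgrove (overflow 4)
  16÷2 = 8 each, +1 to first 0
Round 3: Fernhollow=16 Juniper=17 → close Juniper (overflow 11)
  17÷1 = 17 each, +1 to first 0

Closure order: Hollowpine, Ashgrove, Juniper
Last habitat: Fernhollow with 33 animals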